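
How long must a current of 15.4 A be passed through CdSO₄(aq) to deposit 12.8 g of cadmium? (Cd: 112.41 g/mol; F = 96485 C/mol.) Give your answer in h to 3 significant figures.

n(Cd) = 12.8 / 112.41 = 0.1139 mol
Cd²⁺ + 2e⁻ → Cd, so n(e⁻) = 2 × 0.1139 = 0.2278 mol
Q = 0.2278 × 96485 = 21980 C
t = Q / I = 21980 / 15.4 = 1427 s = 0.396 h

0.396 h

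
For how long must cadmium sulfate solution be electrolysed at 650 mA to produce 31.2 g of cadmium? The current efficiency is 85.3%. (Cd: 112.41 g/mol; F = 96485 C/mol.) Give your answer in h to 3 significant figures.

n(Cd) = 31.2 / 112.41 = 0.2776 mol
Cd²⁺ + 2e⁻ → Cd, so n(e⁻) = 2 × 0.2776 = 0.5552 mol
Q = 0.5552 × 96485 / 0.853 = 62800 C
t = Q / I = 62800 / 0.650 = 96620 s = 26.8 h

26.8 h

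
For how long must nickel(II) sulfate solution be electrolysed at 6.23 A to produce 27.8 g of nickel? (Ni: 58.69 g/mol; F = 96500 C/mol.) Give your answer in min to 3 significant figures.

n(Ni) = 27.8 / 58.69 = 0.4737 mol
Ni²⁺ + 2e⁻ → Ni, so n(e⁻) = 2 × 0.4737 = 0.9474 mol
Q = 0.9474 × 96500 = 91420 C
t = Q / I = 91420 / 6.23 = 14670 s = 245 min

245 min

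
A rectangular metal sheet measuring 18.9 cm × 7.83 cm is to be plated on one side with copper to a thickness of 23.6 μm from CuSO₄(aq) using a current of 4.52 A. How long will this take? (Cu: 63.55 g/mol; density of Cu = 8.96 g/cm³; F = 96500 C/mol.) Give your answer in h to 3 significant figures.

0.584 h

Plated area = 18.9 × 7.83 = 148.0 cm²
Volume = 148.0 × 23.6×10⁻⁴ cm = 0.3493 cm³
m(Cu) = 0.3493 × 8.96 = 3.130 g
n(Cu) = 3.130 / 63.55 = 0.04925 mol; n(e⁻) = 2 × 0.04925 = 0.09850 mol
Q = 0.09850 × 96500 = 9505 C
t = 9505 / 4.52 = 2103 s = 0.584 h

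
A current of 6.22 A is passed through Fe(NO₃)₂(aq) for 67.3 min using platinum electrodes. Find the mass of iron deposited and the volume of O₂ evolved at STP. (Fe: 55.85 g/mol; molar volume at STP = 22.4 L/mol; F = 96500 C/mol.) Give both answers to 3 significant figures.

Q = 6.22 × 4038 = 25120 C; n(e⁻) = 25120 / 96500 = 0.2603 mol
Cathode: Fe²⁺ + 2e⁻ → Fe → n(Fe) = 0.2603/2 = 0.1302 mol → 7.27 g
Anode: 2H₂O → O₂ + 4H⁺ + 4e⁻ → n(O₂) = 0.2603/4 = 0.06508 mol → 1.46 L

7.27 g Fe; 1.46 L O₂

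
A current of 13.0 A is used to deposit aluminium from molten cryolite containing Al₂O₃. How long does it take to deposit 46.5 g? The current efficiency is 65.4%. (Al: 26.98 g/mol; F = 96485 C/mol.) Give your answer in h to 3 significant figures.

16.3 h

n(Al) = 46.5 / 26.98 = 1.723 mol
Al³⁺ + 3e⁻ → Al, so n(e⁻) = 3 × 1.723 = 5.169 mol
Q = 5.169 × 96485 / 0.654 = 7.626×10^5 C
t = Q / I = 7.626×10^5 / 13.0 = 58660 s = 16.3 h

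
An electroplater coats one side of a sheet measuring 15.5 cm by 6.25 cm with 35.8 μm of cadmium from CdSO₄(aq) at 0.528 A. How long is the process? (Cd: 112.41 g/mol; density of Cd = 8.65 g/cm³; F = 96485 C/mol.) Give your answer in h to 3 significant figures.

2.71 h

Plated area = 15.5 × 6.25 = 96.88 cm²
Volume = 96.88 × 35.8×10⁻⁴ cm = 0.3468 cm³
m(Cd) = 0.3468 × 8.65 = 3.000 g
n(Cd) = 3.000 / 112.41 = 0.02669 mol; n(e⁻) = 2 × 0.02669 = 0.05338 mol
Q = 0.05338 × 96485 = 5150 C
t = 5150 / 0.528 = 9754 s = 2.71 h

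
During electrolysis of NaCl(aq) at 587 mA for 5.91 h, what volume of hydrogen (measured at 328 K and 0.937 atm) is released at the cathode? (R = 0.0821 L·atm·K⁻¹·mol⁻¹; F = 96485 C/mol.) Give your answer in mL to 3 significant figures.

1860 mL

Q = 0.587 A × 21276 s = 12490 C
n(e⁻) = 12490 / 96485 = 0.1295 mol
2H⁺ + 2e⁻ → H₂, so n(H₂) = 0.1295 / 2 = 0.06475 mol
V = nRT/P = 0.06475 × 0.0821 × 328 / 0.937 = 1.861 L
= 1860 mL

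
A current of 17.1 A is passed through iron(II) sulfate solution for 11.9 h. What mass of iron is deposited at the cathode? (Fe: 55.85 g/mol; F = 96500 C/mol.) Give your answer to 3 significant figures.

212 g

Q = 17.1 A × 42840 s = 7.326×10^5 C
n(e⁻) = 7.326×10^5 / 96500 = 7.592 mol
Fe²⁺ + 2e⁻ → Fe, so n(Fe) = 7.592 / 2 = 3.796 mol
m = 3.796 × 55.85 = 212 g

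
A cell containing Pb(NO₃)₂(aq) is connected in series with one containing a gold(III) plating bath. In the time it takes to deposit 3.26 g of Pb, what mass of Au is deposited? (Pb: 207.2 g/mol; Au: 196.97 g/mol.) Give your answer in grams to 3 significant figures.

n(Pb) = 3.26 / 207.2 = 0.01573 mol
Pb²⁺ + 2e⁻ → Pb, so n(e⁻) = 2 × 0.01573 = 0.03146 mol
Since the cells are in series, n(e⁻) in the Au cell is also 0.03146 mol.
Au³⁺ + 3e⁻ → Au, so n(Au) = 0.03146 / 3 = 0.01049 mol
m(Au) = 0.01049 × 196.97 = 2.07 g

2.07 g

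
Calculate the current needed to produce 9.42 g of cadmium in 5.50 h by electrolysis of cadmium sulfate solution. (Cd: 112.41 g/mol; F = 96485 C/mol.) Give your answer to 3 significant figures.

0.817 A

n(Cd) = 9.42 / 112.41 = 0.08380 mol
Cd²⁺ + 2e⁻ → Cd, so n(e⁻) = 2 × 0.08380 = 0.1676 mol
Q = 0.1676 × 96485 = 16170 C
I = Q / t = 16170 / 19800 s = 0.817 A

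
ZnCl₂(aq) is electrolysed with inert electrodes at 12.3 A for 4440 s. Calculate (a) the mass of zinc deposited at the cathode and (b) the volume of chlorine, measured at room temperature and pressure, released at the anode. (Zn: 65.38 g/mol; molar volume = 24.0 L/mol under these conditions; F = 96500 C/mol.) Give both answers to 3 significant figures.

18.5 g Zn; 6.79 L Cl₂

Q = 12.3 × 4440 = 54610 C; n(e⁻) = 54610 / 96500 = 0.5659 mol
Cathode: Zn²⁺ + 2e⁻ → Zn → n(Zn) = 0.5659/2 = 0.2830 mol → 18.5 g
Anode: 2Cl⁻ → Cl₂ + 2e⁻ → n(Cl₂) = 0.5659/2 = 0.2830 mol → 6.79 L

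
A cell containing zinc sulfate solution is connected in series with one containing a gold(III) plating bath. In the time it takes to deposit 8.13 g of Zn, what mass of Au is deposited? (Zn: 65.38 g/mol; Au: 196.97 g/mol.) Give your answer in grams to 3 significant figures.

n(Zn) = 8.13 / 65.38 = 0.1243 mol
Zn²⁺ + 2e⁻ → Zn, so n(e⁻) = 2 × 0.1243 = 0.2486 mol
Since the cells are in series, n(e⁻) in the Au cell is also 0.2486 mol.
Au³⁺ + 3e⁻ → Au, so n(Au) = 0.2486 / 3 = 0.08287 mol
m(Au) = 0.08287 × 196.97 = 16.3 g

16.3 g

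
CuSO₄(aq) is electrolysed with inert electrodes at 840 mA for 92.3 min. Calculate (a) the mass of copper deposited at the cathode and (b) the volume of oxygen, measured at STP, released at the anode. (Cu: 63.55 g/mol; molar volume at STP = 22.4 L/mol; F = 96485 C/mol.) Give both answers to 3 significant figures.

1.53 g Cu; 0.270 L O₂

Q = 0.840 × 5538 = 4652 C; n(e⁻) = 4652 / 96485 = 0.04821 mol
Cathode: Cu²⁺ + 2e⁻ → Cu → n(Cu) = 0.04821/2 = 0.02411 mol → 1.53 g
Anode: 2H₂O → O₂ + 4H⁺ + 4e⁻ → n(O₂) = 0.04821/4 = 0.01205 mol → 0.270 L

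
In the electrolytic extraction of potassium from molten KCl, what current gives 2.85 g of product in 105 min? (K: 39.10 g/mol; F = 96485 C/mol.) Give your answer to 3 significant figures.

n(K) = 2.85 / 39.10 = 0.07289 mol
K⁺ + e⁻ → K, so n(e⁻) = 0.07289 mol
Q = 0.07289 × 96485 = 7033 C
I = Q / t = 7033 / 6300 s = 1.12 A

1.12 A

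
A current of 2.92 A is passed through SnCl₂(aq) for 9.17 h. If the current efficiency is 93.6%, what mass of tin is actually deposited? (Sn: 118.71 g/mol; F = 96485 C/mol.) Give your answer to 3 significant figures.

55.5 g

Q = 2.92 × 33012 = 96400 C
n(e⁻) = 96400 / 96485 = 0.9991 mol
Sn²⁺ + 2e⁻ → Sn, so theoretical m(Sn) = 0.4996 × 118.71 = 59.31 g
Actual mass = 93.6% × 59.31 = 55.5 g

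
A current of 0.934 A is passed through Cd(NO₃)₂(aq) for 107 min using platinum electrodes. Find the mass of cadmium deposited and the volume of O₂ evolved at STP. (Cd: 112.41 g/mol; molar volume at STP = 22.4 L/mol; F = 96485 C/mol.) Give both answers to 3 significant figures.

3.49 g Cd; 0.348 L O₂

Q = 0.934 × 6420 = 5996 C; n(e⁻) = 5996 / 96485 = 0.06214 mol
Cathode: Cd²⁺ + 2e⁻ → Cd → n(Cd) = 0.06214/2 = 0.03107 mol → 3.49 g
Anode: 2H₂O → O₂ + 4H⁺ + 4e⁻ → n(O₂) = 0.06214/4 = 0.01554 mol → 0.348 L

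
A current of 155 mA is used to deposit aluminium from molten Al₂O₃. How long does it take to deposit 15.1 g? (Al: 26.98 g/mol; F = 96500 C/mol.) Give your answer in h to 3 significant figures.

n(Al) = 15.1 / 26.98 = 0.5597 mol
Al³⁺ + 3e⁻ → Al, so n(e⁻) = 3 × 0.5597 = 1.679 mol
Q = 1.679 × 96500 = 1.620×10^5 C
t = Q / I = 1.620×10^5 / 0.155 = 1.045×10^6 s = 290 h

290 h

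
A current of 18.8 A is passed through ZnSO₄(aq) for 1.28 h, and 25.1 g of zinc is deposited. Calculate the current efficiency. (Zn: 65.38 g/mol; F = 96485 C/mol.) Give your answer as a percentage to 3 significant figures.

Q = 18.8 × 4608 = 86630 C
n(e⁻) = 86630 / 96485 = 0.8979 mol
Zn²⁺ + 2e⁻ → Zn, so theoretical n(Zn) = 0.4490 mol → 29.36 g
Efficiency = 25.1 / 29.36 = 0.8549 = 85.5%

85.5%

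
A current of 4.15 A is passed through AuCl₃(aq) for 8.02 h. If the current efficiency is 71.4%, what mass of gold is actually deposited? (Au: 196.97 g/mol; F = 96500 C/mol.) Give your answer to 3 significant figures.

Q = 4.15 × 28872 = 1.198×10^5 C
n(e⁻) = 1.198×10^5 / 96500 = 1.241 mol
Au³⁺ + 3e⁻ → Au, so theoretical m(Au) = 0.4137 × 196.97 = 81.49 g
Actual mass = 71.4% × 81.49 = 58.2 g

58.2 g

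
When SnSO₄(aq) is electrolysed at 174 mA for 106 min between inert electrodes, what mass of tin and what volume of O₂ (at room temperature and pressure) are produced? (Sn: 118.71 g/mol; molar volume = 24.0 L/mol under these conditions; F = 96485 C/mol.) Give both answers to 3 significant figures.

0.681 g Sn; 0.0688 L O₂

Q = 0.174 × 6360 = 1107 C; n(e⁻) = 1107 / 96485 = 0.01147 mol
Cathode: Sn²⁺ + 2e⁻ → Sn → n(Sn) = 0.01147/2 = 0.005735 mol → 0.681 g
Anode: 2H₂O → O₂ + 4H⁺ + 4e⁻ → n(O₂) = 0.01147/4 = 0.002868 mol → 0.0688 L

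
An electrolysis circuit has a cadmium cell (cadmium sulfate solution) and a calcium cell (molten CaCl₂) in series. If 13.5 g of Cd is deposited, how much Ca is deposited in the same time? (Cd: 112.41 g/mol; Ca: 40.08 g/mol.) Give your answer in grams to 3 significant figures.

n(Cd) = 13.5 / 112.41 = 0.1201 mol
Cd²⁺ + 2e⁻ → Cd, so n(e⁻) = 2 × 0.1201 = 0.2402 mol
Same current for the same time ⇒ same n(e⁻) = 0.2402 mol in both cells.
Ca²⁺ + 2e⁻ → Ca, so n(Ca) = 0.2402 / 2 = 0.1201 mol
m(Ca) = 0.1201 × 40.08 = 4.81 g

4.81 g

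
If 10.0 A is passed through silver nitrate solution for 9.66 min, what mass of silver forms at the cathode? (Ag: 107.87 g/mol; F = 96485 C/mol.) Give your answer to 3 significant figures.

Q = 10.0 A × 579.6 s = 5796 C
n(e⁻) = 5796 / 96485 = 0.06007 mol
Ag⁺ + e⁻ → Ag, so n(Ag) = 0.06007 mol
m = 0.06007 × 107.87 = 6.48 g

6.48 g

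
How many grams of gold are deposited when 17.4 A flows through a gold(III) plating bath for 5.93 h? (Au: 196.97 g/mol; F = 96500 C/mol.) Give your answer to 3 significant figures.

Q = It = 17.4 × 21348 = 3.715×10^5 C
n(e⁻) = Q/F = 3.715×10^5/96500 = 3.850 mol
Au³⁺ + 3e⁻ → Au, so n(Au) = 3.850 / 3 = 1.283 mol
m = 1.283 × 196.97 = 253 g

253 g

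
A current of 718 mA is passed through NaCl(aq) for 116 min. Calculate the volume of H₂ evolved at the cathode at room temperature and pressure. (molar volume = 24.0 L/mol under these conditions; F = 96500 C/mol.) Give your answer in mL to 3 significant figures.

621 mL

Q = 0.718 A × 6960 s = 4997 C
n(e⁻) = Q/F = 4997/96500 = 0.05178 mol
2H⁺ + 2e⁻ → H₂, so n(H₂) = 0.05178 / 2 = 0.02589 mol
V = 0.02589 × 24.0 = 0.6214 L
= 621 mL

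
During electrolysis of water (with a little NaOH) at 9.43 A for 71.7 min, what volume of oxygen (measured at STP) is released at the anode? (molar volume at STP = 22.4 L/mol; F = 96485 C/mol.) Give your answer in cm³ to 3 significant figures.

2350 cm³

Charge passed = 9.43 × 4302 = 40570 C
n(e⁻) = 40570 / 96485 = 0.4205 mol
2H₂O → O₂ + 4H⁺ + 4e⁻, so n(O₂) = 0.4205 / 4 = 0.1051 mol
V = 0.1051 × 22.4 = 2.354 L
= 2350 cm³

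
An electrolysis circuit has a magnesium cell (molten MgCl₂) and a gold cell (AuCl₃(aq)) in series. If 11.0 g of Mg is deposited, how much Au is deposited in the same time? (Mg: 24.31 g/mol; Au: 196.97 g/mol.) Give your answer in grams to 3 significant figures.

n(Mg) = 11.0 / 24.31 = 0.4525 mol
Mg²⁺ + 2e⁻ → Mg, so n(e⁻) = 2 × 0.4525 = 0.9050 mol
In series, the same 0.9050 mol of electrons flows through the second cell.
Au³⁺ + 3e⁻ → Au, so n(Au) = 0.9050 / 3 = 0.3017 mol
m(Au) = 0.3017 × 196.97 = 59.4 g

59.4 g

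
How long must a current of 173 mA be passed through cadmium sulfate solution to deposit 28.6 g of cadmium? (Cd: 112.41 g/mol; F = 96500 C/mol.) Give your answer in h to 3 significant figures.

n(Cd) = 28.6 / 112.41 = 0.2544 mol
Cd²⁺ + 2e⁻ → Cd, so n(e⁻) = 2 × 0.2544 = 0.5088 mol
Q = 0.5088 × 96500 = 49100 C
t = Q / I = 49100 / 0.173 = 2.838×10^5 s = 78.8 h

78.8 h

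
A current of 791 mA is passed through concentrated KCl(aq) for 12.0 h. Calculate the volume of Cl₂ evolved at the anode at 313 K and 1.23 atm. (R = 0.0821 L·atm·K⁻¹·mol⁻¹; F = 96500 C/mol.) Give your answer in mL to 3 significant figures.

3700 mL

Q = It = 0.791 × 43200 = 34170 C
n(e⁻) = 34170 / 96500 = 0.3541 mol
2Cl⁻ → Cl₂ + 2e⁻, so n(Cl₂) = 0.3541 / 2 = 0.1771 mol
V = nRT/P = 0.1771 × 0.0821 × 313 / 1.23 = 3.700 L
= 3700 mL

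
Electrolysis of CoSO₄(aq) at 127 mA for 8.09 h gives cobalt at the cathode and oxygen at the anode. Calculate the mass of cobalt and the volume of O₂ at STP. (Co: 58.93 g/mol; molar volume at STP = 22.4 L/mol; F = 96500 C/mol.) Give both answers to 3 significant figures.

1.13 g Co; 0.215 L O₂

Q = 0.127 × 29124 = 3699 C; n(e⁻) = 3699 / 96500 = 0.03833 mol
Cathode: Co²⁺ + 2e⁻ → Co → n(Co) = 0.03833/2 = 0.01917 mol → 1.13 g
Anode: 2H₂O → O₂ + 4H⁺ + 4e⁻ → n(O₂) = 0.03833/4 = 0.009583 mol → 0.215 L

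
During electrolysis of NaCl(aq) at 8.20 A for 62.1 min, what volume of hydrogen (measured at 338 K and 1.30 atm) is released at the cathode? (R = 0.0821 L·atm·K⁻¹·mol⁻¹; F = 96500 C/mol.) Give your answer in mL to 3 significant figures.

3380 mL

Charge passed = 8.20 × 3726 = 30550 C
n(e⁻) = Q/F = 30550/96500 = 0.3166 mol
2H⁺ + 2e⁻ → H₂, so n(H₂) = 0.3166 / 2 = 0.1583 mol
V = nRT/P = 0.1583 × 0.0821 × 338 / 1.30 = 3.379 L
= 3380 mL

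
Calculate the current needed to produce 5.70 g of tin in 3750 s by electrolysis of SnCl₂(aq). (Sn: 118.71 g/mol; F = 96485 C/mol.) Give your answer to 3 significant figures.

n(Sn) = 5.70 / 118.71 = 0.04802 mol
Sn²⁺ + 2e⁻ → Sn, so n(e⁻) = 2 × 0.04802 = 0.09604 mol
Q = 0.09604 × 96485 = 9266 C
I = Q / t = 9266 / 3750 s = 2.47 A

2.47 A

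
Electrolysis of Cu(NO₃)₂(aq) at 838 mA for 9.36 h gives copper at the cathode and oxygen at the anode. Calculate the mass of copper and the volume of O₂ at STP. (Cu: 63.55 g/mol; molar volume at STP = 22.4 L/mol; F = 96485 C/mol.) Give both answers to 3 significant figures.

9.30 g Cu; 1.64 L O₂

Q = 0.838 × 33696 = 28240 C; n(e⁻) = 28240 / 96485 = 0.2927 mol
Cathode: Cu²⁺ + 2e⁻ → Cu → n(Cu) = 0.2927/2 = 0.1464 mol → 9.30 g
Anode: 2H₂O → O₂ + 4H⁺ + 4e⁻ → n(O₂) = 0.2927/4 = 0.07318 mol → 1.64 L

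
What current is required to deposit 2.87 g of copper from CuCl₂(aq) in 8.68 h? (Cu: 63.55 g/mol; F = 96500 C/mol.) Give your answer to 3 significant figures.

0.279 A

n(Cu) = 2.87 / 63.55 = 0.04516 mol
Cu²⁺ + 2e⁻ → Cu, so n(e⁻) = 2 × 0.04516 = 0.09032 mol
Q = 0.09032 × 96500 = 8716 C
I = Q / t = 8716 / 31248 s = 0.279 A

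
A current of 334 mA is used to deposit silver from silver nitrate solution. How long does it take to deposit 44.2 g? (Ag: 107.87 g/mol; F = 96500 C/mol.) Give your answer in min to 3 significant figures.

n(Ag) = 44.2 / 107.87 = 0.4098 mol
Ag⁺ + e⁻ → Ag, so n(e⁻) = 0.4098 mol
Q = 0.4098 × 96500 = 39550 C
t = Q / I = 39550 / 0.334 = 1.184×10^5 s = 1970 min

1970 min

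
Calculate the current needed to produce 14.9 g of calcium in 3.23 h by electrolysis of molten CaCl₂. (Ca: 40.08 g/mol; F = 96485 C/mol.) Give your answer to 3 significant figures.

6.17 A

n(Ca) = 14.9 / 40.08 = 0.3718 mol
Ca²⁺ + 2e⁻ → Ca, so n(e⁻) = 2 × 0.3718 = 0.7436 mol
Q = 0.7436 × 96485 = 71750 C
I = Q / t = 71750 / 11628 s = 6.17 A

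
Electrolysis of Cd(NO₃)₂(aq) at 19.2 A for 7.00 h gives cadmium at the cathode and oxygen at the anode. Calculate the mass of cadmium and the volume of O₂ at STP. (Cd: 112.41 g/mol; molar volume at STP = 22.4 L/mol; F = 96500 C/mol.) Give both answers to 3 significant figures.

Q = 19.2 × 25200 = 4.838×10^5 C; n(e⁻) = 4.838×10^5 / 96500 = 5.013 mol
Cathode: Cd²⁺ + 2e⁻ → Cd → n(Cd) = 5.013/2 = 2.507 mol → 282 g
Anode: 2H₂O → O₂ + 4H⁺ + 4e⁻ → n(O₂) = 5.013/4 = 1.253 mol → 28.1 L

282 g Cd; 28.1 L O₂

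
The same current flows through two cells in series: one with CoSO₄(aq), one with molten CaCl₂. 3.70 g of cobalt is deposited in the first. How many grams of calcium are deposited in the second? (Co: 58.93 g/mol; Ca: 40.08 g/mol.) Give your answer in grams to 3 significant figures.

2.52 g

n(Co) = 3.70 / 58.93 = 0.06279 mol
Co²⁺ + 2e⁻ → Co, so n(e⁻) = 2 × 0.06279 = 0.1256 mol
Since the cells are in series, n(e⁻) in the Ca cell is also 0.1256 mol.
Ca²⁺ + 2e⁻ → Ca, so n(Ca) = 0.1256 / 2 = 0.06280 mol
m(Ca) = 0.06280 × 40.08 = 2.52 g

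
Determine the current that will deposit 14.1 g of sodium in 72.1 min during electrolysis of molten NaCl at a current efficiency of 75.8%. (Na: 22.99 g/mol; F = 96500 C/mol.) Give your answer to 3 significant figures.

n(Na) = 14.1 / 22.99 = 0.6133 mol
Na⁺ + e⁻ → Na, so n(e⁻) = 0.6133 mol
Q = 0.6133 × 96500 / 0.758 = 78080 C
I = Q / t = 78080 / 4326 s = 18.0 A

18.0 A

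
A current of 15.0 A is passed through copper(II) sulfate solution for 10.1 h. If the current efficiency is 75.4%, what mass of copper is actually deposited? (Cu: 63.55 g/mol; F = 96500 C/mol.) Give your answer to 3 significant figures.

Q = 15.0 × 36360 = 5.454×10^5 C
n(e⁻) = 5.454×10^5 / 96500 = 5.652 mol
Cu²⁺ + 2e⁻ → Cu, so theoretical m(Cu) = 2.826 × 63.55 = 179.6 g
Actual mass = 75.4% × 179.6 = 135 g

135 g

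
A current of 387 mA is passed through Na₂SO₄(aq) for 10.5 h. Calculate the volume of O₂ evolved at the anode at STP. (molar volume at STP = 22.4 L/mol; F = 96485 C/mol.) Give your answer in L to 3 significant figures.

Charge passed = 0.387 × 37800 = 14630 C
n(e⁻) = 14630 / 96485 = 0.1516 mol
2H₂O → O₂ + 4H⁺ + 4e⁻, so n(O₂) = 0.1516 / 4 = 0.03790 mol
V = 0.03790 × 22.4 = 0.8490 L

0.849 L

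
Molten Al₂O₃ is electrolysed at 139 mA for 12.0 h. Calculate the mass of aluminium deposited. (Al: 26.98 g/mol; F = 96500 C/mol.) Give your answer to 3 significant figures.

Q = It = 0.139 × 43200 = 6005 C
n(e⁻) = 6005 / 96500 = 0.06223 mol
Al³⁺ + 3e⁻ → Al, so n(Al) = 0.06223 / 3 = 0.02074 mol
m = 0.02074 × 26.98 = 0.560 g

0.560 g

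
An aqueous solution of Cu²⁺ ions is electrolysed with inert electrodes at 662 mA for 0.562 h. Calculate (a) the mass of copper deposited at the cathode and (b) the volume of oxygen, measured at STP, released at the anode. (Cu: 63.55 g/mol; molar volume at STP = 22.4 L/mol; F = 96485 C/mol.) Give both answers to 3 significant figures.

0.441 g Cu; 0.0777 L O₂

Q = 0.662 × 2023.2 = 1339 C; n(e⁻) = 1339 / 96485 = 0.01388 mol
Cathode: Cu²⁺ + 2e⁻ → Cu → n(Cu) = 0.01388/2 = 0.006940 mol → 0.441 g
Anode: 2H₂O → O₂ + 4H⁺ + 4e⁻ → n(O₂) = 0.01388/4 = 0.003470 mol → 0.0777 L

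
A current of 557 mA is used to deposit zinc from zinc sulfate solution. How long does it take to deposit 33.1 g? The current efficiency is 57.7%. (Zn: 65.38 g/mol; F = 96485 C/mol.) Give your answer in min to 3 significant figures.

n(Zn) = 33.1 / 65.38 = 0.5063 mol
Zn²⁺ + 2e⁻ → Zn, so n(e⁻) = 2 × 0.5063 = 1.013 mol
Q = 1.013 × 96485 / 0.577 = 1.694×10^5 C
t = Q / I = 1.694×10^5 / 0.557 = 3.041×10^5 s = 5070 min

5070 min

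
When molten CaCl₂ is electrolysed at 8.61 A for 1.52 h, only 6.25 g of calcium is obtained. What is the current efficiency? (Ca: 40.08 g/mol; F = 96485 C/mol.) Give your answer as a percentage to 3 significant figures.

63.9%

Q = 8.61 × 5472 = 47110 C
n(e⁻) = 47110 / 96485 = 0.4883 mol
Ca²⁺ + 2e⁻ → Ca, so theoretical n(Ca) = 0.2442 mol → 9.788 g
Efficiency = 6.25 / 9.788 = 0.6385 = 63.9%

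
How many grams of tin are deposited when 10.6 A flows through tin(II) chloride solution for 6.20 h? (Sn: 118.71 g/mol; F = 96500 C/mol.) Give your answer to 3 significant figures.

146 g

Q = 10.6 A × 22320 s = 2.366×10^5 C
n(e⁻) = 2.366×10^5 / 96500 = 2.452 mol
Sn²⁺ + 2e⁻ → Sn, so n(Sn) = 2.452 / 2 = 1.226 mol
m = 1.226 × 118.71 = 146 g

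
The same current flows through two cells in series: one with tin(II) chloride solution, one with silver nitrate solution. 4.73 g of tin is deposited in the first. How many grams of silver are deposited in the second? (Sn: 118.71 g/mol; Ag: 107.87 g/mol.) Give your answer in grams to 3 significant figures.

8.60 g

n(Sn) = 4.73 / 118.71 = 0.03985 mol
Sn²⁺ + 2e⁻ → Sn, so n(e⁻) = 2 × 0.03985 = 0.07970 mol
The cells are in series, so the same charge (and hence the same n(e⁻) = 0.07970 mol) passes through both.
Ag⁺ + e⁻ → Ag, so n(Ag) = 0.07970 mol
m(Ag) = 0.07970 × 107.87 = 8.60 g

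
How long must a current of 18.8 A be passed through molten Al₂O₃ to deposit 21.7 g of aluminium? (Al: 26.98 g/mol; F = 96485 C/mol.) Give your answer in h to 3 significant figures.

n(Al) = 21.7 / 26.98 = 0.8043 mol
Al³⁺ + 3e⁻ → Al, so n(e⁻) = 3 × 0.8043 = 2.413 mol
Q = 2.413 × 96485 = 2.328×10^5 C
t = Q / I = 2.328×10^5 / 18.8 = 12380 s = 3.44 h

3.44 h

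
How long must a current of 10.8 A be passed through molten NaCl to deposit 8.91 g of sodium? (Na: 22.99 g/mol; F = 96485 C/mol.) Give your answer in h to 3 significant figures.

0.962 h

n(Na) = 8.91 / 22.99 = 0.3876 mol
Na⁺ + e⁻ → Na, so n(e⁻) = 0.3876 mol
Q = 0.3876 × 96485 = 37400 C
t = Q / I = 37400 / 10.8 = 3463 s = 0.962 h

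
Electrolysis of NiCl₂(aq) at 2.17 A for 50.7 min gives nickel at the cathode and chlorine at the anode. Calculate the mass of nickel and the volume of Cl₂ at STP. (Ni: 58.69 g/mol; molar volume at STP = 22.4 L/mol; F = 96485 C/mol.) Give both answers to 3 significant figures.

2.01 g Ni; 0.766 L Cl₂

Q = 2.17 × 3042 = 6601 C; n(e⁻) = 6601 / 96485 = 0.06841 mol
Cathode: Ni²⁺ + 2e⁻ → Ni → n(Ni) = 0.06841/2 = 0.03421 mol → 2.01 g
Anode: 2Cl⁻ → Cl₂ + 2e⁻ → n(Cl₂) = 0.06841/2 = 0.03421 mol → 0.766 L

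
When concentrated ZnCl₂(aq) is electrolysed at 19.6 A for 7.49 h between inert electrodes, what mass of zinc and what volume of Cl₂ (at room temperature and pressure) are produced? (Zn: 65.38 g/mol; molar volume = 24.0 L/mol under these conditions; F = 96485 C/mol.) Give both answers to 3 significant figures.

179 g Zn; 65.7 L Cl₂

Q = 19.6 × 26964 = 5.285×10^5 C; n(e⁻) = 5.285×10^5 / 96485 = 5.478 mol
Cathode: Zn²⁺ + 2e⁻ → Zn → n(Zn) = 5.478/2 = 2.739 mol → 179 g
Anode: 2Cl⁻ → Cl₂ + 2e⁻ → n(Cl₂) = 5.478/2 = 2.739 mol → 65.7 L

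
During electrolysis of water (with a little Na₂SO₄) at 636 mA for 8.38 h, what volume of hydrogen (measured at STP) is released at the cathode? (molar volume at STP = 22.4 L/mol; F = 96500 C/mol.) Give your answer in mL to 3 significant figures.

Charge passed = 0.636 × 30168 = 19190 C
Moles of electrons = 19190 / 96500 = 0.1989 mol
2H⁺ + 2e⁻ → H₂, so n(H₂) = 0.1989 / 2 = 0.09945 mol
V = 0.09945 × 22.4 = 2.228 L
= 2230 mL

2230 mL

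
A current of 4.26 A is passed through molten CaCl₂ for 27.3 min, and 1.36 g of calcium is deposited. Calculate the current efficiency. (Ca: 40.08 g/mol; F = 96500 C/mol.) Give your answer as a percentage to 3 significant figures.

93.9%

Q = 4.26 × 1638 = 6978 C
n(e⁻) = 6978 / 96500 = 0.07231 mol
Ca²⁺ + 2e⁻ → Ca, so theoretical n(Ca) = 0.03616 mol → 1.449 g
Efficiency = 1.36 / 1.449 = 0.9386 = 93.9%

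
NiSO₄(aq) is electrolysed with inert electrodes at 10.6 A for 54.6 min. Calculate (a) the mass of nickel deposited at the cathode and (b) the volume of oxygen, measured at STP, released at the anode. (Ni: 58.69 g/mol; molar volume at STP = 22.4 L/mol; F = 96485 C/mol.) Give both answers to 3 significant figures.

10.6 g Ni; 2.02 L O₂

Q = 10.6 × 3276 = 34730 C; n(e⁻) = 34730 / 96485 = 0.3600 mol
Cathode: Ni²⁺ + 2e⁻ → Ni → n(Ni) = 0.3600/2 = 0.1800 mol → 10.6 g
Anode: 2H₂O → O₂ + 4H⁺ + 4e⁻ → n(O₂) = 0.3600/4 = 0.09000 mol → 2.02 L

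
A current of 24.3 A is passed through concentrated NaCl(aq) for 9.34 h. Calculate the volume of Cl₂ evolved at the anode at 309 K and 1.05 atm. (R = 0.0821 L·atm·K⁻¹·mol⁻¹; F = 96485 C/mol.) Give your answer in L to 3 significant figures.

Charge passed = 24.3 × 33624 = 8.171×10^5 C
n(e⁻) = 8.171×10^5 / 96485 = 8.469 mol
2Cl⁻ → Cl₂ + 2e⁻, so n(Cl₂) = 8.469 / 2 = 4.235 mol
V = nRT/P = 4.235 × 0.0821 × 309 / 1.05 = 102.3 L

102 L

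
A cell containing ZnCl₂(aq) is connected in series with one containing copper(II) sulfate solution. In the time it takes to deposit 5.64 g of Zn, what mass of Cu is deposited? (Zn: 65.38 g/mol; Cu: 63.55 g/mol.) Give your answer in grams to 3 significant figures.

5.48 g

n(Zn) = 5.64 / 65.38 = 0.08626 mol
Zn²⁺ + 2e⁻ → Zn, so n(e⁻) = 2 × 0.08626 = 0.1725 mol
The cells are in series, so the same charge (and hence the same n(e⁻) = 0.1725 mol) passes through both.
Cu²⁺ + 2e⁻ → Cu, so n(Cu) = 0.1725 / 2 = 0.08625 mol
m(Cu) = 0.08625 × 63.55 = 5.48 g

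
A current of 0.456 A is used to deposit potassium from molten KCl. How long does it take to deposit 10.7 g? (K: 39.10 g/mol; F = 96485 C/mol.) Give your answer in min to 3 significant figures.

965 min

n(K) = 10.7 / 39.10 = 0.2737 mol
K⁺ + e⁻ → K, so n(e⁻) = 0.2737 mol
Q = 0.2737 × 96485 = 26410 C
t = Q / I = 26410 / 0.456 = 57920 s = 965 min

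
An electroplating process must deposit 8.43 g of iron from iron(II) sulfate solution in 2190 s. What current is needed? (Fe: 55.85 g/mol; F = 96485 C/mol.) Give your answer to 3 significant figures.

n(Fe) = 8.43 / 55.85 = 0.1509 mol
Fe²⁺ + 2e⁻ → Fe, so n(e⁻) = 2 × 0.1509 = 0.3018 mol
Q = 0.3018 × 96485 = 29120 C
I = Q / t = 29120 / 2190 s = 13.3 A

13.3 A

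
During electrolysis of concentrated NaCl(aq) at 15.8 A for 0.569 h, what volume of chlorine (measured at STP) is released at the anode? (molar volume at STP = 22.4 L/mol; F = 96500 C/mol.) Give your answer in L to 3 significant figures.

Q = It = 15.8 × 2048.4 = 32360 C
n(e⁻) = 32360 / 96500 = 0.3353 mol
2Cl⁻ → Cl₂ + 2e⁻, so n(Cl₂) = 0.3353 / 2 = 0.1677 mol
V = 0.1677 × 22.4 = 3.756 L

3.76 L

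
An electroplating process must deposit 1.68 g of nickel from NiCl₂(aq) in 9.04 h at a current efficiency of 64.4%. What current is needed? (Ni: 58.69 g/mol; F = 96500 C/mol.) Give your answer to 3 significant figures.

0.264 A

n(Ni) = 1.68 / 58.69 = 0.02862 mol
Ni²⁺ + 2e⁻ → Ni, so n(e⁻) = 2 × 0.02862 = 0.05724 mol
Q = 0.05724 × 96500 / 0.644 = 8577 C
I = Q / t = 8577 / 32544 s = 0.264 A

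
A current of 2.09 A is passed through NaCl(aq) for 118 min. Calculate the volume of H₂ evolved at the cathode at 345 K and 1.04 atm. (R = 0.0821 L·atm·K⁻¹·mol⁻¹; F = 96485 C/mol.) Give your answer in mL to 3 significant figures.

Q = 2.09 A × 7080 s = 14800 C
n(e⁻) = Q/F = 14800/96485 = 0.1534 mol
2H⁺ + 2e⁻ → H₂, so n(H₂) = 0.1534 / 2 = 0.07670 mol
V = nRT/P = 0.07670 × 0.0821 × 345 / 1.04 = 2.089 L
= 2090 mL

2090 mL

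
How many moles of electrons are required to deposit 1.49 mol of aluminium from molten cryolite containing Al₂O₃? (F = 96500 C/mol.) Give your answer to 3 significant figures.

Al³⁺ + 3e⁻ → Al, so n(e⁻) = 3 × 1.49 = 4.470 mol

4.47 mol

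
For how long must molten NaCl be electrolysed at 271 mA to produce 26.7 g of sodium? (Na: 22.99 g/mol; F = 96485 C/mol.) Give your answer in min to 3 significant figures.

n(Na) = 26.7 / 22.99 = 1.161 mol
Na⁺ + e⁻ → Na, so n(e⁻) = 1.161 mol
Q = 1.161 × 96485 = 1.120×10^5 C
t = Q / I = 1.120×10^5 / 0.271 = 4.133×10^5 s = 6890 min

6890 min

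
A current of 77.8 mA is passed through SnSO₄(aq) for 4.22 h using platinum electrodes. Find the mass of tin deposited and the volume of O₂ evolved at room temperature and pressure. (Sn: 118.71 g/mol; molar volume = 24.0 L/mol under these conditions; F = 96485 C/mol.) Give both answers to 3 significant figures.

Q = 0.0778 × 15192 = 1182 C; n(e⁻) = 1182 / 96485 = 0.01225 mol
Cathode: Sn²⁺ + 2e⁻ → Sn → n(Sn) = 0.01225/2 = 0.006125 mol → 0.727 g
Anode: 2H₂O → O₂ + 4H⁺ + 4e⁻ → n(O₂) = 0.01225/4 = 0.003063 mol → 0.0735 L

0.727 g Sn; 0.0735 L O₂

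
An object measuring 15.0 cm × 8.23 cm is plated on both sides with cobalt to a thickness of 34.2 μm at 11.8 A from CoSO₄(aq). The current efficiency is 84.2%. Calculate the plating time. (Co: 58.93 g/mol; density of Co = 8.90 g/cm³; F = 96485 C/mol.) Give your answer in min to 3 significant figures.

Plated area = 2 × 15.0 × 8.23 = 246.9 cm²
Volume = 246.9 × 34.2×10⁻⁴ cm = 0.8444 cm³
m(Co) = 0.8444 × 8.90 = 7.515 g
n(Co) = 7.515 / 58.93 = 0.1275 mol; n(e⁻) = 2 × 0.1275 = 0.2550 mol
Q = 0.2550 × 96485 / 0.842 = 29220 C
t = 29220 / 11.8 = 2476 s = 41.3 min

41.3 min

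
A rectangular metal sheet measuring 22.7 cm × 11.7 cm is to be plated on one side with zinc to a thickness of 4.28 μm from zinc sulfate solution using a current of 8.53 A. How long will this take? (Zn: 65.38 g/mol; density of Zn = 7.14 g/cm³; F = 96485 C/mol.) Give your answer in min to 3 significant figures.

4.68 min

Plated area = 22.7 × 11.7 = 265.6 cm²
Volume = 265.6 × 4.28×10⁻⁴ cm = 0.1137 cm³
m(Zn) = 0.1137 × 7.14 = 0.8118 g
n(Zn) = 0.8118 / 65.38 = 0.01242 mol; n(e⁻) = 2 × 0.01242 = 0.02484 mol
Q = 0.02484 × 96485 = 2397 C
t = 2397 / 8.53 = 281.0 s = 4.68 min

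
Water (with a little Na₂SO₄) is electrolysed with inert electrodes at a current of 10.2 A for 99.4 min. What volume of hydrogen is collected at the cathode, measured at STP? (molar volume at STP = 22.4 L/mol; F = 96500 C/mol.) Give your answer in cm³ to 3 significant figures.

Charge passed = 10.2 × 5964 = 60830 C
Moles of electrons = 60830 / 96500 = 0.6304 mol
2H⁺ + 2e⁻ → H₂, so n(H₂) = 0.6304 / 2 = 0.3152 mol
V = 0.3152 × 22.4 = 7.060 L
= 7060 cm³

7060 cm³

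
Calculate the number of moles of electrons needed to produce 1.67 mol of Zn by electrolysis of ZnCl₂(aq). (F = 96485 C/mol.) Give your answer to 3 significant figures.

3.34 mol

Zn²⁺ + 2e⁻ → Zn, so n(e⁻) = 2 × 1.67 = 3.340 mol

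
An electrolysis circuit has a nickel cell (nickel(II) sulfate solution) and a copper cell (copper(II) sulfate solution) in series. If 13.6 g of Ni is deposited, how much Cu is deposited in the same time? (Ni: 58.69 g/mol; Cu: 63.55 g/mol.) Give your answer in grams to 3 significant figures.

n(Ni) = 13.6 / 58.69 = 0.2317 mol
Ni²⁺ + 2e⁻ → Ni, so n(e⁻) = 2 × 0.2317 = 0.4634 mol
Since the cells are in series, n(e⁻) in the Cu cell is also 0.4634 mol.
Cu²⁺ + 2e⁻ → Cu, so n(Cu) = 0.4634 / 2 = 0.2317 mol
m(Cu) = 0.2317 × 63.55 = 14.7 g

14.7 g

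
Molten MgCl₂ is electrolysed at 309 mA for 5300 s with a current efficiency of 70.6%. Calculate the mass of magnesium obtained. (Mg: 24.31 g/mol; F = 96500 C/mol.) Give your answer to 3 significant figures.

0.146 g

Q = 0.309 × 5300 = 1638 C
n(e⁻) = 1638 / 96500 = 0.01697 mol
Mg²⁺ + 2e⁻ → Mg, so theoretical m(Mg) = 0.008485 × 24.31 = 0.2063 g
Actual mass = 70.6% × 0.2063 = 0.146 g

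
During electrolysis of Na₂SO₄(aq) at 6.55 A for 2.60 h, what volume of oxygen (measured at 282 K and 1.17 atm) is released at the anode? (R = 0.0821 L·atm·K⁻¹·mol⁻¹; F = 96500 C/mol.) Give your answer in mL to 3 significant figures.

Charge passed = 6.55 × 9360 = 61310 C
Moles of electrons = 61310 / 96500 = 0.6353 mol
2H₂O → O₂ + 4H⁺ + 4e⁻, so n(O₂) = 0.6353 / 4 = 0.1588 mol
V = nRT/P = 0.1588 × 0.0821 × 282 / 1.17 = 3.142 L
= 3140 mL

3140 mL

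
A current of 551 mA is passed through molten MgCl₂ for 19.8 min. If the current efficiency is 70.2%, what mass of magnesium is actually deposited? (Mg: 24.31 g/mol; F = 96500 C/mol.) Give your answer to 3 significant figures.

Q = 0.551 × 1188 = 654.6 C
n(e⁻) = 654.6 / 96500 = 0.006783 mol
Mg²⁺ + 2e⁻ → Mg, so theoretical m(Mg) = 0.003392 × 24.31 = 0.08246 g
Actual mass = 70.2% × 0.08246 = 0.0579 g

0.0579 g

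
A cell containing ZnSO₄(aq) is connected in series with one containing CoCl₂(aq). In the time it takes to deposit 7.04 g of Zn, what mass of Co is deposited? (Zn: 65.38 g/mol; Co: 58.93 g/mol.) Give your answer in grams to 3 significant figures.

6.35 g

n(Zn) = 7.04 / 65.38 = 0.1077 mol
Zn²⁺ + 2e⁻ → Zn, so n(e⁻) = 2 × 0.1077 = 0.2154 mol
In series, the same 0.2154 mol of electrons flows through the second cell.
Co²⁺ + 2e⁻ → Co, so n(Co) = 0.2154 / 2 = 0.1077 mol
m(Co) = 0.1077 × 58.93 = 6.35 g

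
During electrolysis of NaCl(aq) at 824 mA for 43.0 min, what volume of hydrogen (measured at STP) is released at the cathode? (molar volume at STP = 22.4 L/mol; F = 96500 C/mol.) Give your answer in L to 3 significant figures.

Q = It = 0.824 × 2580 = 2126 C
n(e⁻) = Q/F = 2126/96500 = 0.02203 mol
2H⁺ + 2e⁻ → H₂, so n(H₂) = 0.02203 / 2 = 0.01102 mol
V = 0.01102 × 22.4 = 0.2468 L

0.247 L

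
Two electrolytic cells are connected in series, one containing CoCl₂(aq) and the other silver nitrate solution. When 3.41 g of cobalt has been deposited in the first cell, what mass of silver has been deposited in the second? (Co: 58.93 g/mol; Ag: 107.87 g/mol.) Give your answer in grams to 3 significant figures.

12.5 g

n(Co) = 3.41 / 58.93 = 0.05787 mol
Co²⁺ + 2e⁻ → Co, so n(e⁻) = 2 × 0.05787 = 0.1157 mol
The cells are in series, so the same charge (and hence the same n(e⁻) = 0.1157 mol) passes through both.
Ag⁺ + e⁻ → Ag, so n(Ag) = 0.1157 mol
m(Ag) = 0.1157 × 107.87 = 12.5 g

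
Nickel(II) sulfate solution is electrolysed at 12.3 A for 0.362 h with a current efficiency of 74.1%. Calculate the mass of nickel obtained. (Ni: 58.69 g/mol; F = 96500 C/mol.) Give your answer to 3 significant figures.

Q = 12.3 × 1303.2 = 16030 C
n(e⁻) = 16030 / 96500 = 0.1661 mol
Ni²⁺ + 2e⁻ → Ni, so theoretical m(Ni) = 0.08305 × 58.69 = 4.874 g
Actual mass = 74.1% × 4.874 = 3.61 g

3.61 g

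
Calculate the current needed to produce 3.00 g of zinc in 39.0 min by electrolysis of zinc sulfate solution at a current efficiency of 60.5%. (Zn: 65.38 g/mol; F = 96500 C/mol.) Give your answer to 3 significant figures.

6.26 A

n(Zn) = 3.00 / 65.38 = 0.04589 mol
Zn²⁺ + 2e⁻ → Zn, so n(e⁻) = 2 × 0.04589 = 0.09178 mol
Q = 0.09178 × 96500 / 0.605 = 14640 C
I = Q / t = 14640 / 2340 s = 6.26 A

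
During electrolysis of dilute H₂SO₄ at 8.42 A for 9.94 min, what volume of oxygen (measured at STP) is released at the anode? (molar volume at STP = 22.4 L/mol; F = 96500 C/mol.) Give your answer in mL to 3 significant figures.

Q = 8.42 A × 596.4 s = 5022 C
Moles of electrons = 5022 / 96500 = 0.05204 mol
2H₂O → O₂ + 4H⁺ + 4e⁻, so n(O₂) = 0.05204 / 4 = 0.01301 mol
V = 0.01301 × 22.4 = 0.2914 L
= 291 mL

291 mL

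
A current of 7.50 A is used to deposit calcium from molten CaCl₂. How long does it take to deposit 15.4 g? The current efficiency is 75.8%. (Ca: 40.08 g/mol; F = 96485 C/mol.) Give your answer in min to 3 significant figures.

n(Ca) = 15.4 / 40.08 = 0.3842 mol
Ca²⁺ + 2e⁻ → Ca, so n(e⁻) = 2 × 0.3842 = 0.7684 mol
Q = 0.7684 × 96485 / 0.758 = 97810 C
t = Q / I = 97810 / 7.50 = 13040 s = 217 min

217 min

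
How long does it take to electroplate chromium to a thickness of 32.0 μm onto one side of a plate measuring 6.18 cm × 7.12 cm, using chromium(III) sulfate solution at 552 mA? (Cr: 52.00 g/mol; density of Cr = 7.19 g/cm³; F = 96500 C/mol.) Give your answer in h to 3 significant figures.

Plated area = 6.18 × 7.12 = 44.00 cm²
Volume = 44.00 × 32.0×10⁻⁴ cm = 0.1408 cm³
m(Cr) = 0.1408 × 7.19 = 1.012 g
n(Cr) = 1.012 / 52.00 = 0.01946 mol; n(e⁻) = 3 × 0.01946 = 0.05838 mol
Q = 0.05838 × 96500 = 5634 C
t = 5634 / 0.552 = 10210 s = 2.84 h

2.84 h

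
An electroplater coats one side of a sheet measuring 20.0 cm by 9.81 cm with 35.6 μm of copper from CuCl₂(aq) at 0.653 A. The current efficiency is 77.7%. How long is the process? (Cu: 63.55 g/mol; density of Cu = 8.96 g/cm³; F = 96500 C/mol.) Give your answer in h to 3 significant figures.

10.4 h

Plated area = 20.0 × 9.81 = 196.2 cm²
Volume = 196.2 × 35.6×10⁻⁴ cm = 0.6985 cm³
m(Cu) = 0.6985 × 8.96 = 6.259 g
n(Cu) = 6.259 / 63.55 = 0.09849 mol; n(e⁻) = 2 × 0.09849 = 0.1970 mol
Q = 0.1970 × 96500 / 0.777 = 24470 C
t = 24470 / 0.653 = 37470 s = 10.4 h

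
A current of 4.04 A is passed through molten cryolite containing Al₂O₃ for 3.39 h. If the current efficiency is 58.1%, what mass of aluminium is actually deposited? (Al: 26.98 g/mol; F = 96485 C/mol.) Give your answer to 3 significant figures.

Q = 4.04 × 12204 = 49300 C
n(e⁻) = 49300 / 96485 = 0.5110 mol
Al³⁺ + 3e⁻ → Al, so theoretical m(Al) = 0.1703 × 26.98 = 4.595 g
Actual mass = 58.1% × 4.595 = 2.67 g

2.67 g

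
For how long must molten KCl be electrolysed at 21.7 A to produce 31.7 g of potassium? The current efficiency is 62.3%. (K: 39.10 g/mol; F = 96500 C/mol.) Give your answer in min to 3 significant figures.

96.5 min

n(K) = 31.7 / 39.10 = 0.8107 mol
K⁺ + e⁻ → K, so n(e⁻) = 0.8107 mol
Q = 0.8107 × 96500 / 0.623 = 1.256×10^5 C
t = Q / I = 1.256×10^5 / 21.7 = 5788 s = 96.5 min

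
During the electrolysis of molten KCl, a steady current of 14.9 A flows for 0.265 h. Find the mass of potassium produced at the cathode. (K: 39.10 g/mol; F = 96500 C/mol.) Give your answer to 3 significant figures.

5.76 g

Charge passed = 14.9 × 954 = 14210 C
n(e⁻) = 14210 / 96500 = 0.1473 mol
K⁺ + e⁻ → K, so n(K) = 0.1473 mol
m = 0.1473 × 39.10 = 5.76 g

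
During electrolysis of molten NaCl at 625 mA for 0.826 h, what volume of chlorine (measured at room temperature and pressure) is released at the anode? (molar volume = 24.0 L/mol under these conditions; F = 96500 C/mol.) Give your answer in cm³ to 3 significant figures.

Q = It = 0.625 × 2973.6 = 1859 C
n(e⁻) = 1859 / 96500 = 0.01926 mol
2Cl⁻ → Cl₂ + 2e⁻, so n(Cl₂) = 0.01926 / 2 = 0.009630 mol
V = 0.009630 × 24.0 = 0.2311 L
= 231 cm³

231 cm³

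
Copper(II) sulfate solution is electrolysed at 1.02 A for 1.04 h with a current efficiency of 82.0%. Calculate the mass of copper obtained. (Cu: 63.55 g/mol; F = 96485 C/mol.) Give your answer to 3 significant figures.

1.03 g

Q = 1.02 × 3744 = 3819 C
n(e⁻) = 3819 / 96485 = 0.03958 mol
Cu²⁺ + 2e⁻ → Cu, so theoretical m(Cu) = 0.01979 × 63.55 = 1.258 g
Actual mass = 82.0% × 1.258 = 1.03 g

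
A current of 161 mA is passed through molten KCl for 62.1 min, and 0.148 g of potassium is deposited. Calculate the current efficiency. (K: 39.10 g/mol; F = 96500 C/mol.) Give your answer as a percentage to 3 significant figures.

Q = 0.161 × 3726 = 599.9 C
n(e⁻) = 599.9 / 96500 = 0.006217 mol
K⁺ + e⁻ → K, so theoretical n(K) = 0.006217 mol → 0.2431 g
Efficiency = 0.148 / 0.2431 = 0.6088 = 60.9%

60.9%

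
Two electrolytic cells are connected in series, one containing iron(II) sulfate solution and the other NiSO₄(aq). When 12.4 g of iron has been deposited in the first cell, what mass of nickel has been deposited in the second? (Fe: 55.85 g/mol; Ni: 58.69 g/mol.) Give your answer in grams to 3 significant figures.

n(Fe) = 12.4 / 55.85 = 0.2220 mol
Fe²⁺ + 2e⁻ → Fe, so n(e⁻) = 2 × 0.2220 = 0.4440 mol
Same current for the same time ⇒ same n(e⁻) = 0.4440 mol in both cells.
Ni²⁺ + 2e⁻ → Ni, so n(Ni) = 0.4440 / 2 = 0.2220 mol
m(Ni) = 0.2220 × 58.69 = 13.0 g

13.0 g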